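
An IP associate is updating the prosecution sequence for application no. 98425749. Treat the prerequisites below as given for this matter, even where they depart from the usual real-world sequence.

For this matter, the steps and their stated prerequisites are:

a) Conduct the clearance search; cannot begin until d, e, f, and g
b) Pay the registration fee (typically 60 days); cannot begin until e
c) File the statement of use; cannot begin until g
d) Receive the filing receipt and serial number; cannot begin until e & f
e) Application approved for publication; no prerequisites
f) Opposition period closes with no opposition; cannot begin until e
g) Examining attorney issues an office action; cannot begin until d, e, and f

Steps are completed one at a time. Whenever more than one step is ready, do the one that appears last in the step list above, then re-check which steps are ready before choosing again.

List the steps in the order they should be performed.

e has no prerequisites → e first.
Now f and b have their prerequisites met. f is listed later, so f next.
Now d and b have their prerequisites met. d is listed later, so d next.
g now also ready, so the ready set is {g, b}; g is listed later → g.
c and a now also ready, so the ready set is {c, b, a}; c is listed later → c.
Now b and a have their prerequisites met. b is listed later, so b next.
a is the only step now ready → a.

e f d g c b a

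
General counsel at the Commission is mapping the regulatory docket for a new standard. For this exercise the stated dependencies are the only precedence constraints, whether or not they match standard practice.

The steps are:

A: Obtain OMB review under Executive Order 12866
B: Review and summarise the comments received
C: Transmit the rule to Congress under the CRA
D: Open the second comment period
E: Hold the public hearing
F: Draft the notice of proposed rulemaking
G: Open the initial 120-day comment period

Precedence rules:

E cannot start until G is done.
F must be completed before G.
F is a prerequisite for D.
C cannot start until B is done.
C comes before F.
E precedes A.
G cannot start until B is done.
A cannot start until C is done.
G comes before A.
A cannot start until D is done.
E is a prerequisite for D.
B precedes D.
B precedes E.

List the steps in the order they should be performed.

B → C → F → G → E → D → A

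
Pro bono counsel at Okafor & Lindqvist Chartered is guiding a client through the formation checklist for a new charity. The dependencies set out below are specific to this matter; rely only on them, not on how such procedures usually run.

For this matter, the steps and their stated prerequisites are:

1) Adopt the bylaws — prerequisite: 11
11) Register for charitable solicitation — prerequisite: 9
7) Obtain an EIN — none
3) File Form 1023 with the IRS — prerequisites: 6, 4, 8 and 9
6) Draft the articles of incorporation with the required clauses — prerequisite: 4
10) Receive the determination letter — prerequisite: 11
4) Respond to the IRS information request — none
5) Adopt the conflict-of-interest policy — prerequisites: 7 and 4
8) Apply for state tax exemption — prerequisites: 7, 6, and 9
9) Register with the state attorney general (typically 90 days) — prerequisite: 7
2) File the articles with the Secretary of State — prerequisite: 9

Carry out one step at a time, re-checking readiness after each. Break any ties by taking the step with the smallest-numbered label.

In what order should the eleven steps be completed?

4 6 7 5 9 2 8 3 11 1 10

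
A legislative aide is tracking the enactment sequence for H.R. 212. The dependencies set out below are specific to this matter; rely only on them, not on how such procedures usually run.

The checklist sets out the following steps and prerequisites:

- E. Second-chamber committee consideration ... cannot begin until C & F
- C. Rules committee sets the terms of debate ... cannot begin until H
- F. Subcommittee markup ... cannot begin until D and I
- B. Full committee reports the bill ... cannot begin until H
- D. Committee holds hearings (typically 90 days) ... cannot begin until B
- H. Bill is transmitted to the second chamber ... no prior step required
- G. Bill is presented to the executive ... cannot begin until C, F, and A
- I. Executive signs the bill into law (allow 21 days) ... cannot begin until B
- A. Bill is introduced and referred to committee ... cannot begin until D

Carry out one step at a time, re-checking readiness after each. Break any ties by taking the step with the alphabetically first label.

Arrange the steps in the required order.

H → B → C → D → A → I → F → E → G

H is the only step with nothing outstanding, so it goes first.
Ready: B and C. B has the earlier label → B.
C, D and I are all available; C has the earlier label → C.
Ready: D and I. D has the earlier label → D.
A now also ready, so the ready set is {A, I}; A has the earlier label → A.
I is the only step now ready → I.
That leaves F as the only ready step → F.
E and G are both available; E has the earlier label → E.
G is the only step now ready → G.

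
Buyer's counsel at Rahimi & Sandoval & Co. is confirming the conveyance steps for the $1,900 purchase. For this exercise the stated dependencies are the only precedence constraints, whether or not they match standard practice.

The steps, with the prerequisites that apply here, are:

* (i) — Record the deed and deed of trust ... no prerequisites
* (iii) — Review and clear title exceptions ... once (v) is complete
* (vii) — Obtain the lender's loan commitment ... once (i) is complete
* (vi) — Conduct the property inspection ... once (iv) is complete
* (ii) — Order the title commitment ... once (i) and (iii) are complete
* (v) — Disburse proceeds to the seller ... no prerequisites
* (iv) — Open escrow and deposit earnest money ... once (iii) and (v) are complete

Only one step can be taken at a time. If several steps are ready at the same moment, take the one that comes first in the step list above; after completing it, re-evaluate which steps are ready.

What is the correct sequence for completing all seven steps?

(i) and (v) have no prerequisites; (i) is listed earlier, so (i) is first.
(vii) now also ready, so the ready set is {(vii), (v)}; (vii) is listed earlier → (vii).
(v) is the only step now ready → (v).
(iii) needed (v), now all done → (iii).
Now (ii) and (iv) have their prerequisites met. (ii) is listed earlier, so (ii) next.
Next only (iv) has its prerequisites met → (iv).
(vi) needed (iv), now all done → (vi).

(i) → (vii) → (v) → (iii) → (ii) → (iv) → (vi)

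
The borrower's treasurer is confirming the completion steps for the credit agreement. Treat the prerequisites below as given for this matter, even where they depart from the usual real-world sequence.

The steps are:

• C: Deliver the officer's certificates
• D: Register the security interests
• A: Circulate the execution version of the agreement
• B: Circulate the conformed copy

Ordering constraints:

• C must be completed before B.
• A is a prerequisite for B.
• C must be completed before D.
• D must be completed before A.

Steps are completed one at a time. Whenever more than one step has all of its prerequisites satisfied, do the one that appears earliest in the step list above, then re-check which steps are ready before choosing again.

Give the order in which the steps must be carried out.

Only C has no prerequisites, so it is first.
Next only D has its prerequisites met → D.
That leaves A as the only ready step → A.
Next only B has its prerequisites met → B.

C D A B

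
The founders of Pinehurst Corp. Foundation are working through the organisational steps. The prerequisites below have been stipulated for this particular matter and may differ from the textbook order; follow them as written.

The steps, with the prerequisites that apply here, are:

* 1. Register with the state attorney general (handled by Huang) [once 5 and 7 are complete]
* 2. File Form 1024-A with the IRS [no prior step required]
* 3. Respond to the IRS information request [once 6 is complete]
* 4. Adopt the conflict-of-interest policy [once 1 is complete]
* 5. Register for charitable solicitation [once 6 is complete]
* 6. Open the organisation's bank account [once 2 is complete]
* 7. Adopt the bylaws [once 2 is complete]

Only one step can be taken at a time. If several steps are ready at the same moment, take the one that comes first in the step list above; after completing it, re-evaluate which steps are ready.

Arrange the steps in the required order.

2 has no prerequisites → 2 first.
6 and 7 are both available; 6 is listed earlier → 6.
Now 3, 5 and 7 have their prerequisites met. 3 is listed earlier, so 3 next.
Ready: 5 and 7. 5 is listed earlier → 5.
Next only 7 has its prerequisites met → 7.
That leaves 1 as the only ready step → 1.
4 needed 1, now all done → 4.

2, 6, 3, 5, 7, 1, 4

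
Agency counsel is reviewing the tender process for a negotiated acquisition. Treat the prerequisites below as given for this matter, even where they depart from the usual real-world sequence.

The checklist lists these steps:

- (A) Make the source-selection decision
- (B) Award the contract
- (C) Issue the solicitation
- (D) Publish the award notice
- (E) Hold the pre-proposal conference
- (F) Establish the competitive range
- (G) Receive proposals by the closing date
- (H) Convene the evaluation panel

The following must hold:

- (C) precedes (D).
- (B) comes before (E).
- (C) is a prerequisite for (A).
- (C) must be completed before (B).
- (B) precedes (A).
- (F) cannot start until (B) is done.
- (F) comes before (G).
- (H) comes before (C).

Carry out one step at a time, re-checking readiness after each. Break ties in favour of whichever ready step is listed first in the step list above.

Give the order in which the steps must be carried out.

Only (H) has no prerequisites, so it is first.
That leaves (C) as the only ready step → (C).
Now (B) and (D) have their prerequisites met. (B) is listed earlier, so (B) next.
Ready: (A), (D), (E) and (F). (A) is listed earlier → (A).
Ready: (D), (E) and (F). (D) is listed earlier → (D).
Ready: (E) and (F). (E) is listed earlier → (E).
(F) needed (B), now all done → (F).
That leaves (G) as the only ready step → (G).

(H) (C) (B) (A) (D) (E) (F) (G)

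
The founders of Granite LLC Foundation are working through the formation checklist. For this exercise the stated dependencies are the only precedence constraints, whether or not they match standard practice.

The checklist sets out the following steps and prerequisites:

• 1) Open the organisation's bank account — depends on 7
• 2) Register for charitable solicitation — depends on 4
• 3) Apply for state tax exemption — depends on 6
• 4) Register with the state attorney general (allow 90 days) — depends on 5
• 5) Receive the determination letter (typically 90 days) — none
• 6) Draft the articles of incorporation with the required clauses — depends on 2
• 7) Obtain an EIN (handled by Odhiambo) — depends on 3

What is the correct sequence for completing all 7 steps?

5, 4, 2, 6, 3, 7, 1

5 has no prerequisites → 5 first.
4 needed 5, now all done → 4.
Next only 2 has its prerequisites met → 2.
Next only 6 has its prerequisites met → 6.
That leaves 3 as the only ready step → 3.
That leaves 7 as the only ready step → 7.
That leaves 1 as the only ready step → 1.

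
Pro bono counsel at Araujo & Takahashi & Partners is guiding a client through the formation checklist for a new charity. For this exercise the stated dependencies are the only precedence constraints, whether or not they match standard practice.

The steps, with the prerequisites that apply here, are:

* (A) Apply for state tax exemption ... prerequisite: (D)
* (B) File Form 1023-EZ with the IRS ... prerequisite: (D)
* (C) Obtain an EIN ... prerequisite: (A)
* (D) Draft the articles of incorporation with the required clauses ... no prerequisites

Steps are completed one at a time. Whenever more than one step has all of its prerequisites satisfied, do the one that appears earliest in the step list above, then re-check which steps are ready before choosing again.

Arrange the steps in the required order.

(D) → (A) → (B) → (C)

Only (D) has no prerequisites, so it is first.
Ready: (A) and (B). (A) is listed earlier → (A).
(C) now also ready, so the ready set is {(B), (C)}; (B) is listed earlier → (B).
That leaves (C) as the only ready step → (C).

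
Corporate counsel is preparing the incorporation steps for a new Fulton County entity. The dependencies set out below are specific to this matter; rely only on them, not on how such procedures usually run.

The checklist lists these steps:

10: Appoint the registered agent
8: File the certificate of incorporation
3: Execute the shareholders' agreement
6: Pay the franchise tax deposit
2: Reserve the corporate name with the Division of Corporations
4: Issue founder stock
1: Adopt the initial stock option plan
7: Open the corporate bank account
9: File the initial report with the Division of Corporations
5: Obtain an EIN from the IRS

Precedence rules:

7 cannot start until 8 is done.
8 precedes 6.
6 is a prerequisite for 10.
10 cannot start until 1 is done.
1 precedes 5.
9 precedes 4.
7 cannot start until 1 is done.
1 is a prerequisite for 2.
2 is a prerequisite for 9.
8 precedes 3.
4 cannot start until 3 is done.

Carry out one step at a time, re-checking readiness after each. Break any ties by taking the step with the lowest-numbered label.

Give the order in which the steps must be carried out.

Nothing is required for 1 and 8. 1 has the earlier label → 1 first.
Ready: 2, 5 and 8. 2 has the earlier label → 2.
5, 8 and 9 are all available; 5 has the earlier label → 5.
Now 8 and 9 have their prerequisites met. 8 has the earlier label, so 8 next.
3, 6 and 7 now also ready, so the ready set is {3, 6, 7, 9}; 3 has the earlier label → 3.
Now 6, 7 and 9 have their prerequisites met. 6 has the earlier label, so 6 next.
10 now also ready, so the ready set is {7, 9, 10}; 7 has the earlier label → 7.
Ready: 9 and 10. 9 has the earlier label → 9.
4 now also ready, so the ready set is {4, 10}; 4 has the earlier label → 4.
That leaves 10 as the only ready step → 10.

1 2 5 8 3 6 7 9 4 10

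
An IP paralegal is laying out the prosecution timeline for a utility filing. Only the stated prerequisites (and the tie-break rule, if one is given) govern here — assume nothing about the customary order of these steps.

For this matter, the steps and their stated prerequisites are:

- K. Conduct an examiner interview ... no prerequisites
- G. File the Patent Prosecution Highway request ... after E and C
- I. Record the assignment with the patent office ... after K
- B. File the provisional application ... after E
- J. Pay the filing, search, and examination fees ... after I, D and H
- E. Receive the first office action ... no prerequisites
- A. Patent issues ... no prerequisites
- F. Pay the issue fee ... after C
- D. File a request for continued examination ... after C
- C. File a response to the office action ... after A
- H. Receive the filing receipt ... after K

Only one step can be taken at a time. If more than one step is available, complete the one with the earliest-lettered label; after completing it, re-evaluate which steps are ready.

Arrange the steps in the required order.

A, C, D, E, B, F, G, K, H, I, J

Nothing is required for A, E and K. A has the earlier label → A first.
Ready: C, E and K. C has the earlier label → C.
Now D, E, F and K have their prerequisites met. D has the earlier label, so D next.
E, F and K are all available; E has the earlier label → E.
B, F, G and K are all available; B has the earlier label → B.
Now F, G and K have their prerequisites met. F has the earlier label, so F next.
Now G and K have their prerequisites met. G has the earlier label, so G next.
Next only K has its prerequisites met → K.
H and I are both available; H has the earlier label → H.
That leaves I as the only ready step → I.
Next only J has its prerequisites met → J.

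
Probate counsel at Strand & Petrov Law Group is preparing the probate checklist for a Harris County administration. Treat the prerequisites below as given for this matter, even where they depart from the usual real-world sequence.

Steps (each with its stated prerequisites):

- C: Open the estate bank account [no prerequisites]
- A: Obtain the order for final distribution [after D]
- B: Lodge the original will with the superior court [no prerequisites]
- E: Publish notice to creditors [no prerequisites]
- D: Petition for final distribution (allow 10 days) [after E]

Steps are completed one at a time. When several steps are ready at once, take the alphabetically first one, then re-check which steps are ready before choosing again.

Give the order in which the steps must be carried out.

Nothing is required for B, C and E. B has the earlier label → B first.
Now C and E have their prerequisites met. C has the earlier label, so C next.
E is the only step now ready → E.
D is the only step now ready → D.
Next only A has its prerequisites met → A.

B, C, E, D, A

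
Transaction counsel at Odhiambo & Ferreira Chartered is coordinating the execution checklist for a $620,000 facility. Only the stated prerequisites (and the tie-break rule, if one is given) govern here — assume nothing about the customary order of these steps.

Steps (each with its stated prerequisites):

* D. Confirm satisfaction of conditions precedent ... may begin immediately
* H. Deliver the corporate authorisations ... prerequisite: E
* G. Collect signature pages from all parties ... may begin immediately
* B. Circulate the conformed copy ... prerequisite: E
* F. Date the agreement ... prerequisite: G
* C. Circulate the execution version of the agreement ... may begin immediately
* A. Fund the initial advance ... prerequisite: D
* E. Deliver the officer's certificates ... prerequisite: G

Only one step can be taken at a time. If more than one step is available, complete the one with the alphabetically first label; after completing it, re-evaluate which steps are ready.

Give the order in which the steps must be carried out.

C, D, A, G, E, B, F, H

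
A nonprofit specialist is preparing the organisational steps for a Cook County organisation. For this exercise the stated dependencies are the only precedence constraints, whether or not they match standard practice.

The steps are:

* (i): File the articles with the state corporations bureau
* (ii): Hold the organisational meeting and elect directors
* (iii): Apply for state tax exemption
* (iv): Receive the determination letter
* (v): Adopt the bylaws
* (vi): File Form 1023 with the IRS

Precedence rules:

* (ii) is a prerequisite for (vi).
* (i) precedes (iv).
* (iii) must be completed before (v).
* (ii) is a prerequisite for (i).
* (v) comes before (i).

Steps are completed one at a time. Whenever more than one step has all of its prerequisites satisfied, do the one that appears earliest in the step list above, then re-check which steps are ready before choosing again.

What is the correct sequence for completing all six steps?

(ii), (iii), (v), (i), (iv), (vi)

(ii) and (iii) have no prerequisites; (ii) is listed earlier, so (ii) is first.
(iii) and (vi) are both available; (iii) is listed earlier → (iii).
Ready: (v) and (vi). (v) is listed earlier → (v).
Ready: (i) and (vi). (i) is listed earlier → (i).
Now (iv) and (vi) have their prerequisites met. (iv) is listed earlier, so (iv) next.
That leaves (vi) as the only ready step → (vi).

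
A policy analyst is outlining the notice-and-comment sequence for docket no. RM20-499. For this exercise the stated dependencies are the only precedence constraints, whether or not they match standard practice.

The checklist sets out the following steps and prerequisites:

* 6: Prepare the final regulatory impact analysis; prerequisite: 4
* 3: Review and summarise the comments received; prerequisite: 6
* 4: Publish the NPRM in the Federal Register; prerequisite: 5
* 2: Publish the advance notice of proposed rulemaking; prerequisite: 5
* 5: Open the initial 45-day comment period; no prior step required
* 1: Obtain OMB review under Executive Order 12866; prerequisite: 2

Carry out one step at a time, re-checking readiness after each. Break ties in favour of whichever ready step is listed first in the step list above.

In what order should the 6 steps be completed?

5 is the only step with nothing outstanding, so it goes first.
Ready: 4 and 2. 4 is listed earlier → 4.
Ready: 6 and 2. 6 is listed earlier → 6.
Ready: 3 and 2. 3 is listed earlier → 3.
Next only 2 has its prerequisites met → 2.
1 needed 2, now all done → 1.

5, 4, 6, 3, 2, 1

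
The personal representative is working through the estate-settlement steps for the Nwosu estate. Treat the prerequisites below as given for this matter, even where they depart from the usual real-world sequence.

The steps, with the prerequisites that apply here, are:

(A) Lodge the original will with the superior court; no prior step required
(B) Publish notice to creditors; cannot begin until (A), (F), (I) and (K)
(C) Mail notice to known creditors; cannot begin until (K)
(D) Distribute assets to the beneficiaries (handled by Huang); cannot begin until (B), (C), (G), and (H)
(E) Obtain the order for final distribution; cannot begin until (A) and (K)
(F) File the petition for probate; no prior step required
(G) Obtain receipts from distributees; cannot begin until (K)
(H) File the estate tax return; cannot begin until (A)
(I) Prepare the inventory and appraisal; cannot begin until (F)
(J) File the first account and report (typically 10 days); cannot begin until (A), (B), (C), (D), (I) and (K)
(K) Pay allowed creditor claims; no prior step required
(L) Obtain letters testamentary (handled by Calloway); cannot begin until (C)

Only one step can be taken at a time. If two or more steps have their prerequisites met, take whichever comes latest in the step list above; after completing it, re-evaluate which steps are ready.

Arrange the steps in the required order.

(K), (G), (F), (I), (C), (L), (A), (H), (E), (B), (D), (J)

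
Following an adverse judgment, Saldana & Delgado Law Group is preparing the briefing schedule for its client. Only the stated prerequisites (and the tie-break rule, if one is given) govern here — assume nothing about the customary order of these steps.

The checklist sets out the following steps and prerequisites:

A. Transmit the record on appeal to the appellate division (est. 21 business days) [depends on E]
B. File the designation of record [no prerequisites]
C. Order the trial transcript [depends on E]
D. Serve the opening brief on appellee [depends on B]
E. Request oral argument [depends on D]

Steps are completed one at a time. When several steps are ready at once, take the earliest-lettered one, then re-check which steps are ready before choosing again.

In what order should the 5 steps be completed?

Only B has no prerequisites, so it is first.
D needed B, now all done → D.
That leaves E as the only ready step → E.
A and C are both available; A has the earlier label → A.
Next only C has its prerequisites met → C.

B, D, E, A, C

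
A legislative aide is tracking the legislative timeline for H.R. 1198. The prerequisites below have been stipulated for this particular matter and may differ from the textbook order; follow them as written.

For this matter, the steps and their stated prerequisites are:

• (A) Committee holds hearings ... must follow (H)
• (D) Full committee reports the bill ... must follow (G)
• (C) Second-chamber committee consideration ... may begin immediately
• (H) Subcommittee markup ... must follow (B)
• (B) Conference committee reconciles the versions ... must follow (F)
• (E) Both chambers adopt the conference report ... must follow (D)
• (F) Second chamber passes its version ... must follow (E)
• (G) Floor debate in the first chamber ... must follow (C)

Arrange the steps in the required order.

Only (C) has no prerequisites, so it is first.
(G) needed (C), now all done → (G).
Next only (D) has its prerequisites met → (D).
Next only (E) has its prerequisites met → (E).
(F) needed (E), now all done → (F).
Next only (B) has its prerequisites met → (B).
(H) is the only step now ready → (H).
(A) needed (H), now all done → (A).

(C), (G), (D), (E), (F), (B), (H), (A)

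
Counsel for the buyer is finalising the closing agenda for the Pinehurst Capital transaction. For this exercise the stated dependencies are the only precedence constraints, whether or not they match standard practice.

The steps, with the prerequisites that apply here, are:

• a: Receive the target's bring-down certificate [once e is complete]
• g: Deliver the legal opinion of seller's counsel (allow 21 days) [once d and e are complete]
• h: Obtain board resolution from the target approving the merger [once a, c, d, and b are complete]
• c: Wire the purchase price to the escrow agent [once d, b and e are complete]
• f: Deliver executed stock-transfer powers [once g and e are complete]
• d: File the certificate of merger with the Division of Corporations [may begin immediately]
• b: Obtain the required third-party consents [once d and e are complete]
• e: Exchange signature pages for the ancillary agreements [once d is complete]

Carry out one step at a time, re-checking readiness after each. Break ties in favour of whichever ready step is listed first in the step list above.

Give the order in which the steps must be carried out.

d → e → a → g → f → b → c → h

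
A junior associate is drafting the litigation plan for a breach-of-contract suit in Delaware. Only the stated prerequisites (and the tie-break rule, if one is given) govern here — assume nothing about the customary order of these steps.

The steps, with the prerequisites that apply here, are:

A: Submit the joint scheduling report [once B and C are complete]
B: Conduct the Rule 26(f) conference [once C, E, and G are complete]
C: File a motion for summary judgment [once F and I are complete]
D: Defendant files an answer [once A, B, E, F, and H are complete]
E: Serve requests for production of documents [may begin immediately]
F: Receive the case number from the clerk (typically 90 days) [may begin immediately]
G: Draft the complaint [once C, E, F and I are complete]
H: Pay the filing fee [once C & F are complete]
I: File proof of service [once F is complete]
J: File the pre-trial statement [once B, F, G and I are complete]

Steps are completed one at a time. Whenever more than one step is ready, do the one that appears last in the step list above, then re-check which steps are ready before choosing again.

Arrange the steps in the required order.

F I E C H G B J A D

F and E have no prerequisites; F is listed later, so F is first.
I and E are both available; I is listed later → I.
E and C are both available; E is listed later → E.
Next only C has its prerequisites met → C.
H and G are both available; H is listed later → H.
G needed I, F, E and C, now all done → G.
B needed G, E and C, now all done → B.
J and A are both available; J is listed later → J.
A needed C and B, now all done → A.
D is the only step now ready → D.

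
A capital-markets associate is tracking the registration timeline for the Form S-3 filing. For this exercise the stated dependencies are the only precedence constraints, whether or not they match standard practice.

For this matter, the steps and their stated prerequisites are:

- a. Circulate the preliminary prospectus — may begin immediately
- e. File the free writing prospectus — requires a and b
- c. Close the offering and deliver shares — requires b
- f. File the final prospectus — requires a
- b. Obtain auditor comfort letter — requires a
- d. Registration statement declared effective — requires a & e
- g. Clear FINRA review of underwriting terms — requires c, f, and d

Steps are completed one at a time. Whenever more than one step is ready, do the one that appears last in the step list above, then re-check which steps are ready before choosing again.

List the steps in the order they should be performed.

a b f c e d g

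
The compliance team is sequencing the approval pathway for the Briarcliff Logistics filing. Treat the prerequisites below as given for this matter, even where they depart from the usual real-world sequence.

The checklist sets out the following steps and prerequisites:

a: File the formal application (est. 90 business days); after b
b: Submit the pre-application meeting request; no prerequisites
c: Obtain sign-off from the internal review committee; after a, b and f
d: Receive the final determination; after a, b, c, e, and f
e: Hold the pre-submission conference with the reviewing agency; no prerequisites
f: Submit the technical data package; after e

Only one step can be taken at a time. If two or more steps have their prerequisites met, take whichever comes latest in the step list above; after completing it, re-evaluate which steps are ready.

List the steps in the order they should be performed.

e, f, b, a, c, d

Nothing is required for e and b. e is listed later → e first.
Ready: f and b. f is listed later → f.
That leaves b as the only ready step → b.
a needed b, now all done → a.
c is the only step now ready → c.
d needed f, e, c, b and a, now all done → d.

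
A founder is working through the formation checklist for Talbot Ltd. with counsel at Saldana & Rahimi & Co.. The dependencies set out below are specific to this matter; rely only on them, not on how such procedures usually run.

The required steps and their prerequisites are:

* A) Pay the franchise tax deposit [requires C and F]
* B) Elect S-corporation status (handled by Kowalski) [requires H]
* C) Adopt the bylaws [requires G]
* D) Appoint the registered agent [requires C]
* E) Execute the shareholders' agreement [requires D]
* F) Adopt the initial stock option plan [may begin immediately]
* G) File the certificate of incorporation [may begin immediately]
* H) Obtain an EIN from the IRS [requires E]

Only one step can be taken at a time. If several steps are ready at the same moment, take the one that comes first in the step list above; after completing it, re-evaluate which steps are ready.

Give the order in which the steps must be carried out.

F → G → C → A → D → E → H → B

F and G have no prerequisites; F is listed earlier, so F is first.
G is the only step now ready → G.
That leaves C as the only ready step → C.
A and D are both available; A is listed earlier → A.
That leaves D as the only ready step → D.
E is the only step now ready → E.
H is the only step now ready → H.
Next only B has its prerequisites met → B.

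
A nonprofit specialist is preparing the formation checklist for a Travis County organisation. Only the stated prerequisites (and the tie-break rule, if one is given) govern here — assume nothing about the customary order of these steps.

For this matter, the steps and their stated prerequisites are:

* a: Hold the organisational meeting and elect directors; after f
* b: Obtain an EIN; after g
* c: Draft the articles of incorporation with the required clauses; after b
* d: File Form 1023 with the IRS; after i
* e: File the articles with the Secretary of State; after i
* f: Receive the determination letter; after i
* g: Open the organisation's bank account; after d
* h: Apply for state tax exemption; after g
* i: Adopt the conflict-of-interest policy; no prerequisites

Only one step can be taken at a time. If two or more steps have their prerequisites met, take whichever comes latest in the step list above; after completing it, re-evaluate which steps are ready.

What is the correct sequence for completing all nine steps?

i, f, e, d, g, h, b, c, a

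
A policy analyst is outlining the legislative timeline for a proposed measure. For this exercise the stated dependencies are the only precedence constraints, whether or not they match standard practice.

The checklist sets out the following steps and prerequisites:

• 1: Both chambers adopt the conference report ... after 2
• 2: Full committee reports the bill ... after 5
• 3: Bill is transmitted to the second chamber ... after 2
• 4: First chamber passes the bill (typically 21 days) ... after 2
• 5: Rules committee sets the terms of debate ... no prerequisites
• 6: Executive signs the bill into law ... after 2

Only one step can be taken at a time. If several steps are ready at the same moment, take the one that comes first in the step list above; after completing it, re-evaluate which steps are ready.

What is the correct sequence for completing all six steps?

5 2 1 3 4 6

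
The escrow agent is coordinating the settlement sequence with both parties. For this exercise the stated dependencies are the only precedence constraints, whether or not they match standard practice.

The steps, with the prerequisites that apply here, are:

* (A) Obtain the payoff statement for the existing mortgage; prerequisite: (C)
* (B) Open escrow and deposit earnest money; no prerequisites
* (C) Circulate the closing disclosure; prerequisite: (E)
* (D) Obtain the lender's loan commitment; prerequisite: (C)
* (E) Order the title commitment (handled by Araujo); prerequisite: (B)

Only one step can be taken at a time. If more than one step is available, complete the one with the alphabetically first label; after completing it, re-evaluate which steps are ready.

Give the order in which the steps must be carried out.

(B) → (E) → (C) → (A) → (D)

(B) is the only step with nothing outstanding, so it goes first.
(E) needed (B), now all done → (E).
(C) is the only step now ready → (C).
Now (A) and (D) have their prerequisites met. (A) has the earlier label, so (A) next.
(D) needed (C), now all done → (D).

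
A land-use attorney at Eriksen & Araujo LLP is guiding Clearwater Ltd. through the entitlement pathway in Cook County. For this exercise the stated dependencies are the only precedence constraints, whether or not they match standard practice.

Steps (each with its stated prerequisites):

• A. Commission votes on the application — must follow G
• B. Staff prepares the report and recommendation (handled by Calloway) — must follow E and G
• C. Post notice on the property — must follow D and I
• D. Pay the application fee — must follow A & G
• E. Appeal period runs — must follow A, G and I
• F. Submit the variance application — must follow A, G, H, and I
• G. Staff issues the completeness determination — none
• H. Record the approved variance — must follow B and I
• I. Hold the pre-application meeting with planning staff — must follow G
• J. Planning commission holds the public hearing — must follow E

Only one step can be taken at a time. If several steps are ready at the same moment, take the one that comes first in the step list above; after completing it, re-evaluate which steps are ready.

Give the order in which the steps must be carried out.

G, A, D, I, C, E, B, H, F, J

G has no prerequisites → G first.
Now A and I have their prerequisites met. A is listed earlier, so A next.
Now D and I have their prerequisites met. D is listed earlier, so D next.
I is the only step now ready → I.
Now C and E have their prerequisites met. C is listed earlier, so C next.
E needed A, G and I, now all done → E.
B and J are both available; B is listed earlier → B.
Ready: H and J. H is listed earlier → H.
Ready: F and J. F is listed earlier → F.
J needed E, now all done → J.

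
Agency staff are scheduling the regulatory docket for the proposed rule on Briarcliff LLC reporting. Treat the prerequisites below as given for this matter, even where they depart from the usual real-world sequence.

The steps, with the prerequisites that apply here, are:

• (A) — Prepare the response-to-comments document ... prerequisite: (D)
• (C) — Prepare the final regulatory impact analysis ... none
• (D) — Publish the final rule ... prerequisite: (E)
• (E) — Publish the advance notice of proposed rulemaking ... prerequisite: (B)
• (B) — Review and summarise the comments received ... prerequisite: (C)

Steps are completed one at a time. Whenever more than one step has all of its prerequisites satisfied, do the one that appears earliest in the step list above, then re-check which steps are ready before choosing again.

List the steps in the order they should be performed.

(C), (B), (E), (D), (A)

(C) has no prerequisites → (C) first.
(B) needed (C), now all done → (B).
Next only (E) has its prerequisites met → (E).
(D) needed (E), now all done → (D).
That leaves (A) as the only ready step → (A).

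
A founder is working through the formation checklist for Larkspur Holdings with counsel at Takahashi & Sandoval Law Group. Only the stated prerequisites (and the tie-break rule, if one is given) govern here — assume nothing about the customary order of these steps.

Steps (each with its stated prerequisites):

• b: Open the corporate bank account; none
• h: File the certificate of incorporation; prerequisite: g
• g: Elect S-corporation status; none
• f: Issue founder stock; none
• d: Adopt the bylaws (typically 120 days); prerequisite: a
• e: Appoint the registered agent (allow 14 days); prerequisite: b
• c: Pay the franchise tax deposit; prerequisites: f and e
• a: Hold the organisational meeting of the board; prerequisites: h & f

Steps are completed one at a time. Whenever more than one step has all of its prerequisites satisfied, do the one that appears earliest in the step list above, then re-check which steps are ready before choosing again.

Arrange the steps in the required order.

b → g → h → f → e → c → a → d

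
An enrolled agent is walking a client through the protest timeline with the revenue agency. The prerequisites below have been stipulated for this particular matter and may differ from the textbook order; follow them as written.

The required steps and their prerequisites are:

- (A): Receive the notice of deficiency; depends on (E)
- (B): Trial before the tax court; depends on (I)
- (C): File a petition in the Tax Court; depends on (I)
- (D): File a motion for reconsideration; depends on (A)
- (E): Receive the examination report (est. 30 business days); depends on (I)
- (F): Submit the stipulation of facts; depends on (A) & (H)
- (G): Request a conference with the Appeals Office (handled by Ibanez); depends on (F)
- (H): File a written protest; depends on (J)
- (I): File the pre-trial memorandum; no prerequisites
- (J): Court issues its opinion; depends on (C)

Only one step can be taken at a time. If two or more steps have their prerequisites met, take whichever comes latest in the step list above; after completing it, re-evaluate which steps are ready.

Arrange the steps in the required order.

(I) → (E) → (C) → (J) → (H) → (B) → (A) → (F) → (G) → (D)

(I) is the only step with nothing outstanding, so it goes first.
Ready: (E), (C) and (B). (E) is listed later → (E).
(A) now also ready, so the ready set is {(C), (B), (A)}; (C) is listed later → (C).
(J), (B) and (A) are all available; (J) is listed later → (J).
(H), (B) and (A) are all available; (H) is listed later → (H).
(B) and (A) are both available; (B) is listed later → (B).
(A) needed (E), now all done → (A).
Ready: (F) and (D). (F) is listed later → (F).
(G) now also ready, so the ready set is {(G), (D)}; (G) is listed later → (G).
That leaves (D) as the only ready step → (D).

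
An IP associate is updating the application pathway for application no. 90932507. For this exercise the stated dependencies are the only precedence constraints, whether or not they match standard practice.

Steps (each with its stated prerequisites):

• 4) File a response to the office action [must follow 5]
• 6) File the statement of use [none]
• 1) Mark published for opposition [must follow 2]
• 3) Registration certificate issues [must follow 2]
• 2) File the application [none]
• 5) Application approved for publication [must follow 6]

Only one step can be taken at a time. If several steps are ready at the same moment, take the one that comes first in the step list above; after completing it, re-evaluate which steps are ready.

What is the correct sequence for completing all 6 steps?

6 2 1 3 5 4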